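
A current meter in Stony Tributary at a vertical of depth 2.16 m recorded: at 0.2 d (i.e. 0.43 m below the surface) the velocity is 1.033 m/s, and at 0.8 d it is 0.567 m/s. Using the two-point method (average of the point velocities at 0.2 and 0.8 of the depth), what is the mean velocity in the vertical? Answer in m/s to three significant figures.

v̄ = (1.033 + 0.567) / 2 = 0.8000 m/s

0.800 m/s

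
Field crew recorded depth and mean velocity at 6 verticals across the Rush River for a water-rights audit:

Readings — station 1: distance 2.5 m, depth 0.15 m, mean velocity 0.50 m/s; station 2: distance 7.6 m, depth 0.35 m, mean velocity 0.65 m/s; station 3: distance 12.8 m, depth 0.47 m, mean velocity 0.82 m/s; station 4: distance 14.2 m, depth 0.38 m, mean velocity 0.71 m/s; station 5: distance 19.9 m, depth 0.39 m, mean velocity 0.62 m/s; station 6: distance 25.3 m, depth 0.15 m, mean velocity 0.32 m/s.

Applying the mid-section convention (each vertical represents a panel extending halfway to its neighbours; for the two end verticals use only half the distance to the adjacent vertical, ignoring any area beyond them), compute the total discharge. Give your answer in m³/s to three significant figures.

5.06 m³/s

w_1 = (7.6 − 2.5)/2 = 2.55 m; q_1 = 0.50 × 0.15 × 2.55 = 0.1913 m³/s
w_2 = (12.8 − 2.5)/2 = 5.15 m; q_2 = 0.65 × 0.35 × 5.15 = 1.172 m³/s
w_3 = (14.2 − 7.6)/2 = 3.3 m; q_3 = 0.82 × 0.47 × 3.3 = 1.272 m³/s
w_4 = (19.9 − 12.8)/2 = 3.55 m; q_4 = 0.71 × 0.38 × 3.55 = 0.9578 m³/s
w_5 = (25.3 − 14.2)/2 = 5.55 m; q_5 = 0.62 × 0.39 × 5.55 = 1.342 m³/s
w_6 = (25.3 − 19.9)/2 = 2.7 m; q_6 = 0.32 × 0.15 × 2.7 = 0.1296 m³/s
Q = Σ qᵢ = 5.064 m³/s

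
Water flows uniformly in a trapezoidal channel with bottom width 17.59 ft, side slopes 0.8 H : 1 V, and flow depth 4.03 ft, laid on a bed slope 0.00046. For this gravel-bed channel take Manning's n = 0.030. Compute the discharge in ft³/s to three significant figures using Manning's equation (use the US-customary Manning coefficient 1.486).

186 ft³/s

A = (b + z·y)·y = (17.59 + 0.8×4.03)×4.03 = 83.88 ft²
P = b + 2y√(1+z²) = 17.59 + 2×4.03×√(1+0.8²) = 27.91 ft
R = A/P = 83.88/27.91 = 3.005 ft
Q = (1.486/n)·A·R^(2/3)·S^(1/2) = (1.486/0.030) × 83.88 × 3.005^(2/3) × 0.00046^(1/2) = 185.6 ft³/s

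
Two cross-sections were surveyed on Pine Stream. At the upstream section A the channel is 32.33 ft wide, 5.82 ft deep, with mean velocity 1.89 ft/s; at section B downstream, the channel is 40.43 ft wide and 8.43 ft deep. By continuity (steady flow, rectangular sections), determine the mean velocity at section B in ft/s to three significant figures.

1.04 ft/s

Q = A₁V₁ = (32.33×5.82) × 1.89 = 355.6 ft³/s
A₂ = 40.43 × 8.43 = 340.8 ft²
V₂ = Q/A₂ = 355.6/340.8 = 1.043 ft/s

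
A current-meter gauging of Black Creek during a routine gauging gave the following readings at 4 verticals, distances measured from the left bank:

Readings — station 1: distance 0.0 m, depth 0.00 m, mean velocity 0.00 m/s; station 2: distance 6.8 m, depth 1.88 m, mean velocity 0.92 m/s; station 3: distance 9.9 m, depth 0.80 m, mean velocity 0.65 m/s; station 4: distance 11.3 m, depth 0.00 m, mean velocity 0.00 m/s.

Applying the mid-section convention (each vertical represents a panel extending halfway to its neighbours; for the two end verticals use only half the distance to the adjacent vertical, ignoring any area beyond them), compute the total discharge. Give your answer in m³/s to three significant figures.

9.73 m³/s

w_2 = (9.9 − 0.0)/2 = 4.95 m; q_2 = 0.92 × 1.88 × 4.95 = 8.562 m³/s
w_3 = (11.3 − 6.8)/2 = 2.25 m; q_3 = 0.65 × 0.80 × 2.25 = 1.170 m³/s
Stations 1, 4 contribute zero (depth or velocity is 0).
Q = Σ qᵢ = 9.732 m³/s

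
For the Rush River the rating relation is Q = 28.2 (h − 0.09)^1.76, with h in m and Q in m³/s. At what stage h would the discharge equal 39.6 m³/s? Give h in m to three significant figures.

h − h₀ = (Q/C)^(1/b) = (39.6/28.2)^(1/1.76) = 1.213 m
h = 0.09 + 1.213 = 1.303 m

1.30 m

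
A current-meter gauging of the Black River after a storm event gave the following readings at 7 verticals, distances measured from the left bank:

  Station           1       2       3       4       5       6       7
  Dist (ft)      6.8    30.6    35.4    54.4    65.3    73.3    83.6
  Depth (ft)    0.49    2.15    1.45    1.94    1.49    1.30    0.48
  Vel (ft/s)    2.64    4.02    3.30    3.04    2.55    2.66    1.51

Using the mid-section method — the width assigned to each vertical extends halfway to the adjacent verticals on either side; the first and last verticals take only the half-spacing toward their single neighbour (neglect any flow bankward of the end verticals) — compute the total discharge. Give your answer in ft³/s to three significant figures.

355 ft³/s

w_1 = (30.6 − 6.8)/2 = 11.9 ft; q_1 = 2.64 × 0.49 × 11.9 = 15.39 ft³/s
w_2 = (35.4 − 6.8)/2 = 14.3 ft; q_2 = 4.02 × 2.15 × 14.3 = 123.6 ft³/s
w_3 = (54.4 − 30.6)/2 = 11.9 ft; q_3 = 3.30 × 1.45 × 11.9 = 56.94 ft³/s
w_4 = (65.3 − 35.4)/2 = 14.95 ft; q_4 = 3.04 × 1.94 × 14.95 = 88.17 ft³/s
w_5 = (73.3 − 54.4)/2 = 9.45 ft; q_5 = 2.55 × 1.49 × 9.45 = 35.91 ft³/s
w_6 = (83.6 − 65.3)/2 = 9.15 ft; q_6 = 2.66 × 1.30 × 9.15 = 31.64 ft³/s
w_7 = (83.6 − 73.3)/2 = 5.15 ft; q_7 = 1.51 × 0.48 × 5.15 = 3.733 ft³/s
Q = Σ qᵢ = 355.4 ft³/s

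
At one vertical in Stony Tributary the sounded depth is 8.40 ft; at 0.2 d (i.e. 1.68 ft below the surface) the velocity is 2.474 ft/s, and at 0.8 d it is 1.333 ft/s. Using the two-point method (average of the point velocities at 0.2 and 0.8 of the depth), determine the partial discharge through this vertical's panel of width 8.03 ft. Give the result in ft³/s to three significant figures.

v̄ = (2.474 + 1.333) / 2 = 1.904 ft/s
q = v̄ × d × w = 1.904 × 8.40 × 8.03 = 128.4 ft³/s

128 ft³/s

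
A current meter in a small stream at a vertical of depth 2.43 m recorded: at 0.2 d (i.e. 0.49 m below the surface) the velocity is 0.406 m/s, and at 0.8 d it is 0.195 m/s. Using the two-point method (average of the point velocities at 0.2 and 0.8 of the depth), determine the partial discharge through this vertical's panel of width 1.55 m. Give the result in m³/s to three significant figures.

v̄ = (0.406 + 0.195) / 2 = 0.3005 m/s
q = v̄ × d × w = 0.3005 × 2.43 × 1.55 = 1.132 m³/s

1.13 m³/s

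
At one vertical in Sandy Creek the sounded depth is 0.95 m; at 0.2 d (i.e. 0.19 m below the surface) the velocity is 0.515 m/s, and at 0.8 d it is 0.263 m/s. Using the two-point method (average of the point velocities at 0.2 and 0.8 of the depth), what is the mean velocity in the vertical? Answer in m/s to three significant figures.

0.389 m/s

v̄ = (0.515 + 0.263) / 2 = 0.3890 m/s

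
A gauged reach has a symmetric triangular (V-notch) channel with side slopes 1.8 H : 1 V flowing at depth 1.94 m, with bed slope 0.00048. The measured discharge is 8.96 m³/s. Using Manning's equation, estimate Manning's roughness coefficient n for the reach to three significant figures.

0.0148

A = z·y² = 1.8×1.94² = 6.774 m²
P = 2y√(1+z²) = 2×1.94×√(1+1.8²) = 7.989 m
R = A/P = 6.774/7.989 = 0.8479 m
n = (1/Q)·A·R^(2/3)·S^(1/2) = (1/8.96) × 6.774 × 0.8959 × 0.02191 = 0.01484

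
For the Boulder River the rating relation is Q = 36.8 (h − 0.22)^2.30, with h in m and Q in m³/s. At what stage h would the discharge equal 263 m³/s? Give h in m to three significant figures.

2.57 m

h − h₀ = (Q/C)^(1/b) = (263/36.8)^(1/2.30) = 2.352 m
h = 0.22 + 2.352 = 2.572 m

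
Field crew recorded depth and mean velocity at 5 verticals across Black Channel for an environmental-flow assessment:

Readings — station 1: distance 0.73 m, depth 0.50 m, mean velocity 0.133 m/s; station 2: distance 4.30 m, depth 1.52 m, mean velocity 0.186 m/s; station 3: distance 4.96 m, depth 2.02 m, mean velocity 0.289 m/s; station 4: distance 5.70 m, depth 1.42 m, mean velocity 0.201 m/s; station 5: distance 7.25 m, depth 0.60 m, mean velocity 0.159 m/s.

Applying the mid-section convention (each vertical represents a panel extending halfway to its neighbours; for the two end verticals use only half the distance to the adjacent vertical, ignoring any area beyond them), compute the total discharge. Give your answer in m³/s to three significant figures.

1.53 m³/s

w_1 = (4.30 − 0.73)/2 = 1.785 m; q_1 = 0.133 × 0.50 × 1.785 = 0.1187 m³/s
w_2 = (4.96 − 0.73)/2 = 2.115 m; q_2 = 0.186 × 1.52 × 2.115 = 0.5980 m³/s
w_3 = (5.70 − 4.30)/2 = 0.7 m; q_3 = 0.289 × 2.02 × 0.7 = 0.4086 m³/s
w_4 = (7.25 − 4.96)/2 = 1.145 m; q_4 = 0.201 × 1.42 × 1.145 = 0.3268 m³/s
w_5 = (7.25 − 5.70)/2 = 0.775 m; q_5 = 0.159 × 0.60 × 0.775 = 0.07394 m³/s
Q = Σ qᵢ = 1.526 m³/s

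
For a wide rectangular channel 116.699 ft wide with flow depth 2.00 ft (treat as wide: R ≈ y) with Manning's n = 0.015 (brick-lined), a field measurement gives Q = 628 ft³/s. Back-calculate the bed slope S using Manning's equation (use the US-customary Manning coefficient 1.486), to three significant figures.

0.000293

A = b·y = 116.699 × 2.00 = 233.4 ft²
Wide channel: R ≈ y = 2.00 ft
S = (Q·n / (1.486·A·R^(2/3)))² = (628×0.015 / (1.486×233.4×1.587))² = 0.0002927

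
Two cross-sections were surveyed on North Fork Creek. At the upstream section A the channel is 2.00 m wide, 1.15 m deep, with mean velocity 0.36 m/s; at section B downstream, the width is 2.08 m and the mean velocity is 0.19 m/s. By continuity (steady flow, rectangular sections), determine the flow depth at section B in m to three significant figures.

2.10 m

Q = A₁V₁ = (2.00×1.15) × 0.36 = 0.8280 m³/s
d₂ = Q/(b₂ V₂) = 0.8280/(2.08×0.19) = 2.095 m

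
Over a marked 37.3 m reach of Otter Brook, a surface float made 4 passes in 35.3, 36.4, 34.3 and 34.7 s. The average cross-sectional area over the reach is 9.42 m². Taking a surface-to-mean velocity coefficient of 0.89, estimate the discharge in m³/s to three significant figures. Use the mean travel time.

8.89 m³/s

t̄ = (35.3 + 36.4 + 34.3 + 34.7) / 4 = 35.175 s
v_surface = L / t̄ = 37.3 / 35.175 = 1.060 m/s
v_mean = 0.89 × 1.060 = 0.9438 m/s
Q = A × v_mean = 9.42 × 0.9438 = 8.890 m³/s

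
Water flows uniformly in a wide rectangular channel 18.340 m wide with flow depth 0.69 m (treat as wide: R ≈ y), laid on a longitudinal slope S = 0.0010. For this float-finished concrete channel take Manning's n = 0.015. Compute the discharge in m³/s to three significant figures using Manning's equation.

20.8 m³/s

A = b·y = 18.340 × 0.69 = 12.65 m²
Wide channel: R ≈ y = 0.69 m
Q = (1/n)·A·R^(2/3)·S^(1/2) = (1/0.015) × 12.65 × 0.6900^(2/3) × 0.0010^(1/2) = 20.83 m³/s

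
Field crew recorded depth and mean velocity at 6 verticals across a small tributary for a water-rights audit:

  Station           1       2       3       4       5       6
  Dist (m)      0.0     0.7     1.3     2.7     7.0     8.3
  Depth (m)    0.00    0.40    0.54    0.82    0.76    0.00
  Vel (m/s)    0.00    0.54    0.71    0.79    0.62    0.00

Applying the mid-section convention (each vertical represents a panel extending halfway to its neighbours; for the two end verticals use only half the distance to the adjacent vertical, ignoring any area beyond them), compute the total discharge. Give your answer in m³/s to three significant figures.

w_2 = (1.3 − 0.0)/2 = 0.65 m; q_2 = 0.54 × 0.40 × 0.65 = 0.1404 m³/s
w_3 = (2.7 − 0.7)/2 = 1 m; q_3 = 0.71 × 0.54 × 1 = 0.3834 m³/s
w_4 = (7.0 − 1.3)/2 = 2.85 m; q_4 = 0.79 × 0.82 × 2.85 = 1.846 m³/s
w_5 = (8.3 − 2.7)/2 = 2.8 m; q_5 = 0.62 × 0.76 × 2.8 = 1.319 m³/s
Stations 1, 6 contribute zero (depth or velocity is 0).
Q = Σ qᵢ = 3.689 m³/s

3.69 m³/s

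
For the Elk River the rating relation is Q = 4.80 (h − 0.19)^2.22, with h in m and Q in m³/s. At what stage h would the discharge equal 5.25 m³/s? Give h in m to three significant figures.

1.23 m

h − h₀ = (Q/C)^(1/b) = (5.25/4.80)^(1/2.22) = 1.041 m
h = 0.19 + 1.041 = 1.231 m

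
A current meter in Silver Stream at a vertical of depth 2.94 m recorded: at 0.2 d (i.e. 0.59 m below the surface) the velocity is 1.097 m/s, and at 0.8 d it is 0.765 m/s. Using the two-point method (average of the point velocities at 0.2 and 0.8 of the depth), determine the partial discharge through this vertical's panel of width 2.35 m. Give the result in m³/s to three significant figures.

6.43 m³/s

v̄ = (1.097 + 0.765) / 2 = 0.9310 m/s
q = v̄ × d × w = 0.9310 × 2.94 × 2.35 = 6.432 m³/s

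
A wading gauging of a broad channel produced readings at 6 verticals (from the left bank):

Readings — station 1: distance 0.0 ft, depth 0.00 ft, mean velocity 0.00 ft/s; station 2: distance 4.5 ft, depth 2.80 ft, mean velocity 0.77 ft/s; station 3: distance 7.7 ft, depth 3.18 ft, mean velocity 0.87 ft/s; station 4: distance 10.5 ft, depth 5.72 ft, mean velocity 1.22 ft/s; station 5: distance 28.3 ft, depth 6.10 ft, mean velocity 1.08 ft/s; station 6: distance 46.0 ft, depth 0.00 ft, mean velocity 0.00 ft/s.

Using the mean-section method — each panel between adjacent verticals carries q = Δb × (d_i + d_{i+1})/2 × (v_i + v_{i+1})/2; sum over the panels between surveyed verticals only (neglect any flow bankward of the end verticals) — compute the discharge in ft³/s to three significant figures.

173 ft³/s

Panel 1-2: Δb = 4.5 ft, d̄ = (0.00+2.80)/2 = 1.4, v̄ = (0.00+0.77)/2 = 0.385 → q = 4.5×1.4×0.385 = 2.426 ft³/s
Panel 2-3: Δb = 3.2 ft, d̄ = (2.80+3.18)/2 = 2.99, v̄ = (0.77+0.87)/2 = 0.82 → q = 3.2×2.99×0.82 = 7.846 ft³/s
Panel 3-4: Δb = 2.8 ft, d̄ = (3.18+5.72)/2 = 4.45, v̄ = (0.87+1.22)/2 = 1.045 → q = 2.8×4.45×1.045 = 13.02 ft³/s
Panel 4-5: Δb = 17.8 ft, d̄ = (5.72+6.10)/2 = 5.91, v̄ = (1.22+1.08)/2 = 1.15 → q = 17.8×5.91×1.15 = 121.0 ft³/s
Panel 5-6: Δb = 17.7 ft, d̄ = (6.10+0.00)/2 = 3.05, v̄ = (1.08+0.00)/2 = 0.54 → q = 17.7×3.05×0.54 = 29.15 ft³/s
Q = Σ q = 173.4 ft³/s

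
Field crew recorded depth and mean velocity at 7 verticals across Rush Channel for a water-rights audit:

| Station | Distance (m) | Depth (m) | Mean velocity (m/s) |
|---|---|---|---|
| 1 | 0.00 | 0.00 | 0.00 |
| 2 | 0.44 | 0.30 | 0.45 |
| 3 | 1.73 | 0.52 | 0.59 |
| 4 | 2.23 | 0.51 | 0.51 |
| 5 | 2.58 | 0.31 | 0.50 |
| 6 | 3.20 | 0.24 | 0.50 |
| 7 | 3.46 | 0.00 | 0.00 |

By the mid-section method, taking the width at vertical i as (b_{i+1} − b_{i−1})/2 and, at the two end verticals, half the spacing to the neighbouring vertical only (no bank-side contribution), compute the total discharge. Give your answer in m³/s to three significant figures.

w_2 = (1.73 − 0.00)/2 = 0.865 m; q_2 = 0.45 × 0.30 × 0.865 = 0.1168 m³/s
w_3 = (2.23 − 0.44)/2 = 0.895 m; q_3 = 0.59 × 0.52 × 0.895 = 0.2746 m³/s
w_4 = (2.58 − 1.73)/2 = 0.425 m; q_4 = 0.51 × 0.51 × 0.425 = 0.1105 m³/s
w_5 = (3.20 − 2.23)/2 = 0.485 m; q_5 = 0.50 × 0.31 × 0.485 = 0.07518 m³/s
w_6 = (3.46 − 2.58)/2 = 0.44 m; q_6 = 0.50 × 0.24 × 0.44 = 0.05280 m³/s
Stations 1, 7 contribute zero (depth or velocity is 0).
Q = Σ qᵢ = 0.6299 m³/s

0.630 m³/s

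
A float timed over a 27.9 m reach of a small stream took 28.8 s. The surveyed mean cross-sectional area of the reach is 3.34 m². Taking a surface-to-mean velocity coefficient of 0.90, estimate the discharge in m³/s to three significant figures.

v_surface = L / t̄ = 27.9 / 28.8 = 0.9688 m/s
v_mean = 0.90 × 0.9688 = 0.8719 m/s
Q = A × v_mean = 3.34 × 0.8719 = 2.912 m³/s

2.91 m³/s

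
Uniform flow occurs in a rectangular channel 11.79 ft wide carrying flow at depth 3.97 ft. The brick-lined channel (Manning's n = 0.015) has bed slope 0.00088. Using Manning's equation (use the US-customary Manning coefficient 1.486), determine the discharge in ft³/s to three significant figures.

245 ft³/s

A = b·y = 11.79 × 3.97 = 46.81 ft²
P = b + 2y = 11.79 + 2×3.97 = 19.73 ft
R = A/P = 46.81/19.73 = 2.372 ft
Q = (1.486/n)·A·R^(2/3)·S^(1/2) = (1.486/0.015) × 46.81 × 2.372^(2/3) × 0.00088^(1/2) = 244.7 ft³/s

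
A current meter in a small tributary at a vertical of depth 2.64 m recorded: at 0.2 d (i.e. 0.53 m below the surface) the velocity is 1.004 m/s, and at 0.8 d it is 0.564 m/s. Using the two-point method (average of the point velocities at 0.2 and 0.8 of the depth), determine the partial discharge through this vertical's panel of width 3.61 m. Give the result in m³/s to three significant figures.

7.47 m³/s

v̄ = (1.004 + 0.564) / 2 = 0.7840 m/s
q = v̄ × d × w = 0.7840 × 2.64 × 3.61 = 7.472 m³/s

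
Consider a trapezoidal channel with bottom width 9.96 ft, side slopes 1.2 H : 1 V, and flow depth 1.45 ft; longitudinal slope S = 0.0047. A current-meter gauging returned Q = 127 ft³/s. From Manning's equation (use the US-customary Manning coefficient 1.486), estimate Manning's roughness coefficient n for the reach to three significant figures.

0.0151

A = (b + z·y)·y = (9.96 + 1.2×1.45)×1.45 = 16.97 ft²
P = b + 2y√(1+z²) = 9.96 + 2×1.45×√(1+1.2²) = 14.49 ft
R = A/P = 16.97/14.49 = 1.171 ft
n = (1.486/Q)·A·R^(2/3)·S^(1/2) = (1.486/127) × 16.97 × 1.111 × 0.06856 = 0.01512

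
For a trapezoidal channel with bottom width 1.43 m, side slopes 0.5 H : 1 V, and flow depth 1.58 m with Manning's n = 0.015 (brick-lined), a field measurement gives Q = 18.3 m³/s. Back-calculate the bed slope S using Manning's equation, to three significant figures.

0.00973

A = (b + z·y)·y = (1.43 + 0.5×1.58)×1.58 = 3.508 m²
P = b + 2y√(1+z²) = 1.43 + 2×1.58×√(1+0.5²) = 4.963 m
R = A/P = 3.508/4.963 = 0.7068 m
S = (Q·n / (1·A·R^(2/3)))² = (18.3×0.015 / (1×3.508×0.7934))² = 0.009728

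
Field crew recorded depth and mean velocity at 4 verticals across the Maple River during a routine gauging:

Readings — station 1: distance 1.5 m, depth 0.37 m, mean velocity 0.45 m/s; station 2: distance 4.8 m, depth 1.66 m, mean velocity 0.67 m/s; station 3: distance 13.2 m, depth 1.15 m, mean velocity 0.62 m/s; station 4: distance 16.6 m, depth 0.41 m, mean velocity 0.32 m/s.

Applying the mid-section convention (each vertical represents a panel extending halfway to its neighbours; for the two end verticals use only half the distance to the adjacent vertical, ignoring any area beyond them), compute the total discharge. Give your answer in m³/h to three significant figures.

40400 m³/h

w_1 = (4.8 − 1.5)/2 = 1.65 m; q_1 = 0.45 × 0.37 × 1.65 = 0.2747 m³/s
w_2 = (13.2 − 1.5)/2 = 5.85 m; q_2 = 0.67 × 1.66 × 5.85 = 6.506 m³/s
w_3 = (16.6 − 4.8)/2 = 5.9 m; q_3 = 0.62 × 1.15 × 5.9 = 4.207 m³/s
w_4 = (16.6 − 13.2)/2 = 1.7 m; q_4 = 0.32 × 0.41 × 1.7 = 0.2230 m³/s
Q = Σ qᵢ = 11.21 m³/s
= 11.21 × 3600 = 40360 m³/h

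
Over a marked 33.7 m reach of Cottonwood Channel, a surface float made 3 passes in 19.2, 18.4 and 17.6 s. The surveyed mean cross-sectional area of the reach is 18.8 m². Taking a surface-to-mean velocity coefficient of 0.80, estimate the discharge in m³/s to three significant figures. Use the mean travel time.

t̄ = (19.2 + 18.4 + 17.6) / 3 = 18.4 s
v_surface = L / t̄ = 33.7 / 18.4 = 1.832 m/s
v_mean = 0.80 × 1.832 = 1.465 m/s
Q = A × v_mean = 18.8 × 1.465 = 27.55 m³/s

27.5 m³/s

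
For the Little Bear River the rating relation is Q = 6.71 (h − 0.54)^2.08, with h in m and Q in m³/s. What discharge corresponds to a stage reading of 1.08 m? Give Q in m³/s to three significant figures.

1.86 m³/s

Q = 6.71 × (1.08 − 0.54)^2.08 = 6.71 × 0.54^2.08 = 1.863 m³/s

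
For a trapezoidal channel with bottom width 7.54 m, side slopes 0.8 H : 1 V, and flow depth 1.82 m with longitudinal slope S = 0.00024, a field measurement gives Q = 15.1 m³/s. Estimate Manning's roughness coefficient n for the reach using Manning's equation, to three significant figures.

A = (b + z·y)·y = (7.54 + 0.8×1.82)×1.82 = 16.37 m²
P = b + 2y√(1+z²) = 7.54 + 2×1.82×√(1+0.8²) = 12.20 m
R = A/P = 16.37/12.20 = 1.342 m
n = (1/Q)·A·R^(2/3)·S^(1/2) = (1/15.1) × 16.37 × 1.217 × 0.01549 = 0.02044

0.0204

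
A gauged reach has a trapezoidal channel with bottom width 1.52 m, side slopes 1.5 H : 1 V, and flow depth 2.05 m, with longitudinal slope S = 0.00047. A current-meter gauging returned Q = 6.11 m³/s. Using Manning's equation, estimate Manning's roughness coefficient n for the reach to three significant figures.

A = (b + z·y)·y = (1.52 + 1.5×2.05)×2.05 = 9.420 m²
P = b + 2y√(1+z²) = 1.52 + 2×2.05×√(1+1.5²) = 8.911 m
R = A/P = 9.420/8.911 = 1.057 m
n = (1/Q)·A·R^(2/3)·S^(1/2) = (1/6.11) × 9.420 × 1.038 × 0.02168 = 0.03468

0.0347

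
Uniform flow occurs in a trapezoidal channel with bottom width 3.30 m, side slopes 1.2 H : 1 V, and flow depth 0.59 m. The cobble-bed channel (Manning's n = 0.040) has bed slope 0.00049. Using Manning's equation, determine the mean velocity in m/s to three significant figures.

0.330 m/s

A = (b + z·y)·y = (3.30 + 1.2×0.59)×0.59 = 2.365 m²
P = b + 2y√(1+z²) = 3.30 + 2×0.59×√(1+1.2²) = 5.143 m
R = A/P = 2.365/5.143 = 0.4598 m
Q = (1/n)·A·R^(2/3)·S^(1/2) = (1/0.040) × 2.365 × 0.4598^(2/3) × 0.00049^(1/2) = 0.7796 m³/s
V = Q/A = 0.7796/2.365 = 0.3297 m/s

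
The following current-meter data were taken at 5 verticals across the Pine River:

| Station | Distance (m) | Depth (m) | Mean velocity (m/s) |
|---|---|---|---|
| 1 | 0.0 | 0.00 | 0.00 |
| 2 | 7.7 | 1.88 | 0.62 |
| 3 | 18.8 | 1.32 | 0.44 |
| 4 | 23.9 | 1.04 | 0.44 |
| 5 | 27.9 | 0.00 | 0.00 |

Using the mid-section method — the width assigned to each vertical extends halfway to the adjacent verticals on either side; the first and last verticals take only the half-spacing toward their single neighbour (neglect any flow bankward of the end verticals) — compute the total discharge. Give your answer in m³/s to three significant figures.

w_2 = (18.8 − 0.0)/2 = 9.4 m; q_2 = 0.62 × 1.88 × 9.4 = 10.96 m³/s
w_3 = (23.9 − 7.7)/2 = 8.1 m; q_3 = 0.44 × 1.32 × 8.1 = 4.704 m³/s
w_4 = (27.9 − 18.8)/2 = 4.55 m; q_4 = 0.44 × 1.04 × 4.55 = 2.082 m³/s
Stations 1, 5 contribute zero (depth or velocity is 0).
Q = Σ qᵢ = 17.74 m³/s

17.7 m³/s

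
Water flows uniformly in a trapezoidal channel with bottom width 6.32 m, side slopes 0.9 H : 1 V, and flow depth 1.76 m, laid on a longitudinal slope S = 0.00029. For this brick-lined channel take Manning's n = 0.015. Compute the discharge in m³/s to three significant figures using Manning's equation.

18.4 m³/s

A = (b + z·y)·y = (6.32 + 0.9×1.76)×1.76 = 13.91 m²
P = b + 2y√(1+z²) = 6.32 + 2×1.76×√(1+0.9²) = 11.06 m
R = A/P = 13.91/11.06 = 1.258 m
Q = (1/n)·A·R^(2/3)·S^(1/2) = (1/0.015) × 13.91 × 1.258^(2/3) × 0.00029^(1/2) = 18.41 m³/s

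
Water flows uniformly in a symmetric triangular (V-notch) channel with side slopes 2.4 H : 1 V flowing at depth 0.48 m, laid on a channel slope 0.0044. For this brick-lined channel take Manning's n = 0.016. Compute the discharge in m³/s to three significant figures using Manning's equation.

0.839 m³/s

A = z·y² = 2.4×0.48² = 0.5530 m²
P = 2y√(1+z²) = 2×0.48×√(1+2.4²) = 2.496 m
R = A/P = 0.5530/2.496 = 0.2215 m
Q = (1/n)·A·R^(2/3)·S^(1/2) = (1/0.016) × 0.5530 × 0.2215^(2/3) × 0.0044^(1/2) = 0.8393 m³/s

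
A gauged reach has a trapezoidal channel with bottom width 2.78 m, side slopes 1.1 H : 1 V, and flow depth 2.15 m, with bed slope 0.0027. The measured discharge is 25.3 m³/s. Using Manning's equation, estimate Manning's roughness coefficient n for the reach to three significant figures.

0.0257

A = (b + z·y)·y = (2.78 + 1.1×2.15)×2.15 = 11.06 m²
P = b + 2y√(1+z²) = 2.78 + 2×2.15×√(1+1.1²) = 9.172 m
R = A/P = 11.06/9.172 = 1.206 m
n = (1/Q)·A·R^(2/3)·S^(1/2) = (1/25.3) × 11.06 × 1.133 × 0.05196 = 0.02574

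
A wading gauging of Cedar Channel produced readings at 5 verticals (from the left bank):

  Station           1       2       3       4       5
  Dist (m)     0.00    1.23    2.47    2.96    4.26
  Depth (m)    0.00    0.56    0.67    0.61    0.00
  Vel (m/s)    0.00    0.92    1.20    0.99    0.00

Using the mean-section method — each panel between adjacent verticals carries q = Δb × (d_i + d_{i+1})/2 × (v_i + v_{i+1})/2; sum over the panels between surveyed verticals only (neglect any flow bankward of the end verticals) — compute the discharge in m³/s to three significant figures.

1.51 m³/s

Panel 1-2: Δb = 1.23 m, d̄ = (0.00+0.56)/2 = 0.28, v̄ = (0.00+0.92)/2 = 0.46 → q = 1.23×0.28×0.46 = 0.1584 m³/s
Panel 2-3: Δb = 1.24 m, d̄ = (0.56+0.67)/2 = 0.615, v̄ = (0.92+1.20)/2 = 1.06 → q = 1.24×0.615×1.06 = 0.8084 m³/s
Panel 3-4: Δb = 0.49 m, d̄ = (0.67+0.61)/2 = 0.64, v̄ = (1.20+0.99)/2 = 1.095 → q = 0.49×0.64×1.095 = 0.3434 m³/s
Panel 4-5: Δb = 1.3 m, d̄ = (0.61+0.00)/2 = 0.305, v̄ = (0.99+0.00)/2 = 0.495 → q = 1.3×0.305×0.495 = 0.1963 m³/s
Q = Σ q = 1.506 m³/s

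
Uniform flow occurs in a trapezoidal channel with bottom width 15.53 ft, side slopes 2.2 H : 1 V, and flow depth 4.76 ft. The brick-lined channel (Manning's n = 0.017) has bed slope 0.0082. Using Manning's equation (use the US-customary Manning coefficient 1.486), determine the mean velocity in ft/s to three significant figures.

17.2 ft/s

A = (b + z·y)·y = (15.53 + 2.2×4.76)×4.76 = 123.8 ft²
P = b + 2y√(1+z²) = 15.53 + 2×4.76×√(1+2.2²) = 38.54 ft
R = A/P = 123.8/38.54 = 3.212 ft
Q = (1.486/n)·A·R^(2/3)·S^(1/2) = (1.486/0.017) × 123.8 × 3.212^(2/3) × 0.0082^(1/2) = 2133 ft³/s
V = Q/A = 2133/123.8 = 17.23 ft/s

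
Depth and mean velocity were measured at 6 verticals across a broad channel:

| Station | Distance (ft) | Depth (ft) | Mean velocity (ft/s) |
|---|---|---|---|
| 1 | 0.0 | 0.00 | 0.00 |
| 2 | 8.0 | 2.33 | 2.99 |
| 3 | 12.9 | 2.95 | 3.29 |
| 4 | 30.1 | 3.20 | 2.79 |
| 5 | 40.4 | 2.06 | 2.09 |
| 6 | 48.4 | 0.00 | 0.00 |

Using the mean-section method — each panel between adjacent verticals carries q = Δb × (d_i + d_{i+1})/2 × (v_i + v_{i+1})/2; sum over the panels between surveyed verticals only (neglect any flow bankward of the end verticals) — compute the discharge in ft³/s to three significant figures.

290 ft³/s

Panel 1-2: Δb = 8 ft, d̄ = (0.00+2.33)/2 = 1.165, v̄ = (0.00+2.99)/2 = 1.495 → q = 8×1.165×1.495 = 13.93 ft³/s
Panel 2-3: Δb = 4.9 ft, d̄ = (2.33+2.95)/2 = 2.64, v̄ = (2.99+3.29)/2 = 3.14 → q = 4.9×2.64×3.14 = 40.62 ft³/s
Panel 3-4: Δb = 17.2 ft, d̄ = (2.95+3.20)/2 = 3.075, v̄ = (3.29+2.79)/2 = 3.04 → q = 17.2×3.075×3.04 = 160.8 ft³/s
Panel 4-5: Δb = 10.3 ft, d̄ = (3.20+2.06)/2 = 2.63, v̄ = (2.79+2.09)/2 = 2.44 → q = 10.3×2.63×2.44 = 66.10 ft³/s
Panel 5-6: Δb = 8 ft, d̄ = (2.06+0.00)/2 = 1.03, v̄ = (2.09+0.00)/2 = 1.045 → q = 8×1.03×1.045 = 8.611 ft³/s
Q = Σ q = 290.0 ft³/s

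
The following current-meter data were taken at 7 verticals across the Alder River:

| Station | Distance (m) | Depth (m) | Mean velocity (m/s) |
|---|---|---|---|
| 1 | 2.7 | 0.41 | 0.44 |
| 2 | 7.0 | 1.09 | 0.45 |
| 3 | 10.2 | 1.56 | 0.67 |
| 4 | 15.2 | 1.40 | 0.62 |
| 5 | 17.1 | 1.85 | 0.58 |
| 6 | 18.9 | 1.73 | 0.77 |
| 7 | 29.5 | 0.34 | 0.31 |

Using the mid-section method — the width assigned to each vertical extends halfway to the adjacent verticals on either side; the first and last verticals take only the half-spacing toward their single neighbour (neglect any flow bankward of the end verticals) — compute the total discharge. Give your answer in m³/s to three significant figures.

w_1 = (7.0 − 2.7)/2 = 2.15 m; q_1 = 0.44 × 0.41 × 2.15 = 0.3879 m³/s
w_2 = (10.2 − 2.7)/2 = 3.75 m; q_2 = 0.45 × 1.09 × 3.75 = 1.839 m³/s
w_3 = (15.2 − 7.0)/2 = 4.1 m; q_3 = 0.67 × 1.56 × 4.1 = 4.285 m³/s
w_4 = (17.1 − 10.2)/2 = 3.45 m; q_4 = 0.62 × 1.40 × 3.45 = 2.995 m³/s
w_5 = (18.9 − 15.2)/2 = 1.85 m; q_5 = 0.58 × 1.85 × 1.85 = 1.985 m³/s
w_6 = (29.5 − 17.1)/2 = 6.2 m; q_6 = 0.77 × 1.73 × 6.2 = 8.259 m³/s
w_7 = (29.5 − 18.9)/2 = 5.3 m; q_7 = 0.31 × 0.34 × 5.3 = 0.5586 m³/s
Q = Σ qᵢ = 20.31 m³/s

20.3 m³/s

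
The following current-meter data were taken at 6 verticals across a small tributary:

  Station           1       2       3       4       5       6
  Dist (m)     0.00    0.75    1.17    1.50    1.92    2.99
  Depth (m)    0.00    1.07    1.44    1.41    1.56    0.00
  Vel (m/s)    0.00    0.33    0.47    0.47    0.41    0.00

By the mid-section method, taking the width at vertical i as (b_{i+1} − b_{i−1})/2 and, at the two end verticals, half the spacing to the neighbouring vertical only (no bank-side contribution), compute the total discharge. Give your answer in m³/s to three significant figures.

w_2 = (1.17 − 0.00)/2 = 0.585 m; q_2 = 0.33 × 1.07 × 0.585 = 0.2066 m³/s
w_3 = (1.50 − 0.75)/2 = 0.375 m; q_3 = 0.47 × 1.44 × 0.375 = 0.2538 m³/s
w_4 = (1.92 − 1.17)/2 = 0.375 m; q_4 = 0.47 × 1.41 × 0.375 = 0.2485 m³/s
w_5 = (2.99 − 1.50)/2 = 0.745 m; q_5 = 0.41 × 1.56 × 0.745 = 0.4765 m³/s
Stations 1, 6 contribute zero (depth or velocity is 0).
Q = Σ qᵢ = 1.185 m³/s

1.19 m³/s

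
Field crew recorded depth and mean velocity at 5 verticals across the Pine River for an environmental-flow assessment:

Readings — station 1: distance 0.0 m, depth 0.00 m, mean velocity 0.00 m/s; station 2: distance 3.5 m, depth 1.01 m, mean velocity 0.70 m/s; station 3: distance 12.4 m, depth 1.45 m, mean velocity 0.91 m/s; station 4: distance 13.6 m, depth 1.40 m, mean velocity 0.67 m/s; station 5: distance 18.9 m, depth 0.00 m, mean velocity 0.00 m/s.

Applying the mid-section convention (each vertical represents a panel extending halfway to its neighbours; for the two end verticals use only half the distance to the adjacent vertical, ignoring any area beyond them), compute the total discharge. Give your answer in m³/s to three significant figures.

14.1 m³/s

w_2 = (12.4 − 0.0)/2 = 6.2 m; q_2 = 0.70 × 1.01 × 6.2 = 4.383 m³/s
w_3 = (13.6 − 3.5)/2 = 5.05 m; q_3 = 0.91 × 1.45 × 5.05 = 6.663 m³/s
w_4 = (18.9 − 12.4)/2 = 3.25 m; q_4 = 0.67 × 1.40 × 3.25 = 3.049 m³/s
Stations 1, 5 contribute zero (depth or velocity is 0).
Q = Σ qᵢ = 14.10 m³/s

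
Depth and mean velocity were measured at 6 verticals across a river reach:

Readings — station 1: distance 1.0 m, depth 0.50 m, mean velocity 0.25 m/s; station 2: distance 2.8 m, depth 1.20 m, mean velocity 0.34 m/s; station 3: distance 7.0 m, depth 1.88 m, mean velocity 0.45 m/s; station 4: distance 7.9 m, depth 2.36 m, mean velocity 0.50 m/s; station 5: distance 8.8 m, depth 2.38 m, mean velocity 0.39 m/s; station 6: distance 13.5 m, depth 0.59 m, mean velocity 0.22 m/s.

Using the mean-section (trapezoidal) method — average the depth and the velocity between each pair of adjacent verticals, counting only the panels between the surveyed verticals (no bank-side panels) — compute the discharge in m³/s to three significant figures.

6.99 m³/s

Panel 1-2: Δb = 1.8 m, d̄ = (0.50+1.20)/2 = 0.85, v̄ = (0.25+0.34)/2 = 0.295 → q = 1.8×0.85×0.295 = 0.4514 m³/s
Panel 2-3: Δb = 4.2 m, d̄ = (1.20+1.88)/2 = 1.54, v̄ = (0.34+0.45)/2 = 0.395 → q = 4.2×1.54×0.395 = 2.555 m³/s
Panel 3-4: Δb = 0.9 m, d̄ = (1.88+2.36)/2 = 2.12, v̄ = (0.45+0.50)/2 = 0.475 → q = 0.9×2.12×0.475 = 0.9063 m³/s
Panel 4-5: Δb = 0.9 m, d̄ = (2.36+2.38)/2 = 2.37, v̄ = (0.50+0.39)/2 = 0.445 → q = 0.9×2.37×0.445 = 0.9492 m³/s
Panel 5-6: Δb = 4.7 m, d̄ = (2.38+0.59)/2 = 1.485, v̄ = (0.39+0.22)/2 = 0.305 → q = 4.7×1.485×0.305 = 2.129 m³/s
Q = Σ q = 6.990 m³/s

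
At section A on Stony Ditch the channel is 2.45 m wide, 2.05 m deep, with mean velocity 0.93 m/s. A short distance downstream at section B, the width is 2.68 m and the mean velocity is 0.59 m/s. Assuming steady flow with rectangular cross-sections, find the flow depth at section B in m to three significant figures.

2.95 m

Q = A₁V₁ = (2.45×2.05) × 0.93 = 4.671 m³/s
d₂ = Q/(b₂ V₂) = 4.671/(2.68×0.59) = 2.954 m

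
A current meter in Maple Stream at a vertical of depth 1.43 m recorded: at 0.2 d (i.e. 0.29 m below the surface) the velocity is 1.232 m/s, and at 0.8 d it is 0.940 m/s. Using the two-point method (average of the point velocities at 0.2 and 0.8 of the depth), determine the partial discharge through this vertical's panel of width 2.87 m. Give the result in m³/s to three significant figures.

4.46 m³/s

v̄ = (1.232 + 0.940) / 2 = 1.086 m/s
q = v̄ × d × w = 1.086 × 1.43 × 2.87 = 4.457 m³/s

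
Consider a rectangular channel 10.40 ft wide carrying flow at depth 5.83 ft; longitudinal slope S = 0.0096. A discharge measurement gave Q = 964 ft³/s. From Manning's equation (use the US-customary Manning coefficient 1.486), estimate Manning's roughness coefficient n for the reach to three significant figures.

A = b·y = 10.40 × 5.83 = 60.63 ft²
P = b + 2y = 10.40 + 2×5.83 = 22.06 ft
R = A/P = 60.63/22.06 = 2.749 ft
n = (1.486/Q)·A·R^(2/3)·S^(1/2) = (1.486/964) × 60.63 × 1.962 × 0.09798 = 0.01797

0.0180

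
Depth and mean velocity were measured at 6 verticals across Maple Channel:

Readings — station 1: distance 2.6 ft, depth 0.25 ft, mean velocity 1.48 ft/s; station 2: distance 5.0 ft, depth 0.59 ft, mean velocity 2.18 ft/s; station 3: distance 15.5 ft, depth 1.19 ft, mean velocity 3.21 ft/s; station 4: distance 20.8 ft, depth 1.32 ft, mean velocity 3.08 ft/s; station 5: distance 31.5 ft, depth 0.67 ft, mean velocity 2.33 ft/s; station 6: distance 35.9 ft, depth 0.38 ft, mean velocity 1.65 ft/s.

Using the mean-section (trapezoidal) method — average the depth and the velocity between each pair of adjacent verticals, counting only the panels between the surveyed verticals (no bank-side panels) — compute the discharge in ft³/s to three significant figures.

81.3 ft³/s

Panel 1-2: Δb = 2.4 ft, d̄ = (0.25+0.59)/2 = 0.42, v̄ = (1.48+2.18)/2 = 1.83 → q = 2.4×0.42×1.83 = 1.845 ft³/s
Panel 2-3: Δb = 10.5 ft, d̄ = (0.59+1.19)/2 = 0.89, v̄ = (2.18+3.21)/2 = 2.695 → q = 10.5×0.89×2.695 = 25.18 ft³/s
Panel 3-4: Δb = 5.3 ft, d̄ = (1.19+1.32)/2 = 1.255, v̄ = (3.21+3.08)/2 = 3.145 → q = 5.3×1.255×3.145 = 20.92 ft³/s
Panel 4-5: Δb = 10.7 ft, d̄ = (1.32+0.67)/2 = 0.995, v̄ = (3.08+2.33)/2 = 2.705 → q = 10.7×0.995×2.705 = 28.80 ft³/s
Panel 5-6: Δb = 4.4 ft, d̄ = (0.67+0.38)/2 = 0.525, v̄ = (2.33+1.65)/2 = 1.99 → q = 4.4×0.525×1.99 = 4.597 ft³/s
Q = Σ q = 81.34 ft³/s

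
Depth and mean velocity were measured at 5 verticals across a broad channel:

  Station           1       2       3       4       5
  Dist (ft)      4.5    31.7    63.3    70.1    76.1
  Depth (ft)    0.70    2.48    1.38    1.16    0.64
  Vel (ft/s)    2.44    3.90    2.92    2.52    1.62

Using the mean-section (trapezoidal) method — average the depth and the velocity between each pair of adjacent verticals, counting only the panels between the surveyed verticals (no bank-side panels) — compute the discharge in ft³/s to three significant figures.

380 ft³/s

Panel 1-2: Δb = 27.2 ft, d̄ = (0.70+2.48)/2 = 1.59, v̄ = (2.44+3.90)/2 = 3.17 → q = 27.2×1.59×3.17 = 137.1 ft³/s
Panel 2-3: Δb = 31.6 ft, d̄ = (2.48+1.38)/2 = 1.93, v̄ = (3.90+2.92)/2 = 3.41 → q = 31.6×1.93×3.41 = 208.0 ft³/s
Panel 3-4: Δb = 6.8 ft, d̄ = (1.38+1.16)/2 = 1.27, v̄ = (2.92+2.52)/2 = 2.72 → q = 6.8×1.27×2.72 = 23.49 ft³/s
Panel 4-5: Δb = 6 ft, d̄ = (1.16+0.64)/2 = 0.9, v̄ = (2.52+1.62)/2 = 2.07 → q = 6×0.9×2.07 = 11.18 ft³/s
Q = Σ q = 379.7 ft³/s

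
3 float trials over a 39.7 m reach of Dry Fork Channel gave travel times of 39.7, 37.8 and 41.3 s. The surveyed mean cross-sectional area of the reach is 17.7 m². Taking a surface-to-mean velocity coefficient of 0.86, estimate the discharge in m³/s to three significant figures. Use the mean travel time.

15.3 m³/s

t̄ = (39.7 + 37.8 + 41.3) / 3 = 39.6 s
v_surface = L / t̄ = 39.7 / 39.6 = 1.003 m/s
v_mean = 0.86 × 1.003 = 0.8622 m/s
Q = A × v_mean = 17.7 × 0.8622 = 15.26 m³/s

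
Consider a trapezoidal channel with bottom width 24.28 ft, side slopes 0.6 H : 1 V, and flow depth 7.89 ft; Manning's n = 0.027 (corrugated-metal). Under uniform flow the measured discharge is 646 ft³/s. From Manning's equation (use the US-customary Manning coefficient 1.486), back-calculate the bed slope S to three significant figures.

A = (b + z·y)·y = (24.28 + 0.6×7.89)×7.89 = 228.9 ft²
P = b + 2y√(1+z²) = 24.28 + 2×7.89×√(1+0.6²) = 42.68 ft
R = A/P = 228.9/42.68 = 5.363 ft
S = (Q·n / (1.486·A·R^(2/3)))² = (646×0.027 / (1.486×228.9×3.064))² = 0.0002800

0.000280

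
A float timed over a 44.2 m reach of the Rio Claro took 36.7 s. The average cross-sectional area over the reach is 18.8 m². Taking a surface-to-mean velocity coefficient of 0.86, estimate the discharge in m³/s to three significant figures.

v_surface = L / t̄ = 44.2 / 36.7 = 1.204 m/s
v_mean = 0.86 × 1.204 = 1.036 m/s
Q = A × v_mean = 18.8 × 1.036 = 19.47 m³/s

19.5 m³/s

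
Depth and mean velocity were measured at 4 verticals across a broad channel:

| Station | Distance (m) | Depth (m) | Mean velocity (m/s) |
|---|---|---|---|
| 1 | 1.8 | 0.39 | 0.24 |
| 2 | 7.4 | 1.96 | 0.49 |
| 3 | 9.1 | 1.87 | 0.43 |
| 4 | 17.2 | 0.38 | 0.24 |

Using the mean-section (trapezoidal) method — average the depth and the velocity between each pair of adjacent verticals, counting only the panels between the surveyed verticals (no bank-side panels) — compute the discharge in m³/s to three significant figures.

Panel 1-2: Δb = 5.6 m, d̄ = (0.39+1.96)/2 = 1.175, v̄ = (0.24+0.49)/2 = 0.365 → q = 5.6×1.175×0.365 = 2.402 m³/s
Panel 2-3: Δb = 1.7 m, d̄ = (1.96+1.87)/2 = 1.915, v̄ = (0.49+0.43)/2 = 0.46 → q = 1.7×1.915×0.46 = 1.498 m³/s
Panel 3-4: Δb = 8.1 m, d̄ = (1.87+0.38)/2 = 1.125, v̄ = (0.43+0.24)/2 = 0.335 → q = 8.1×1.125×0.335 = 3.053 m³/s
Q = Σ q = 6.952 m³/s

6.95 m³/s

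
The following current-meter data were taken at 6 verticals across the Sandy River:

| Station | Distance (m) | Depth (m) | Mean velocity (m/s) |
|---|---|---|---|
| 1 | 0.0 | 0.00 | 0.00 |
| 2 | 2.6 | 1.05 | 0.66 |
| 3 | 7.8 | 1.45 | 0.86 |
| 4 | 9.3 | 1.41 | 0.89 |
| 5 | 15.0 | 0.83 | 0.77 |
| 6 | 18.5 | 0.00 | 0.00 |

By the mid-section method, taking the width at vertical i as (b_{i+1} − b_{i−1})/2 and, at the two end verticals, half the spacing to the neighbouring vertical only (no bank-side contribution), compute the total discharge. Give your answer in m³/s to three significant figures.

14.3 m³/s

w_2 = (7.8 − 0.0)/2 = 3.9 m; q_2 = 0.66 × 1.05 × 3.9 = 2.703 m³/s
w_3 = (9.3 − 2.6)/2 = 3.35 m; q_3 = 0.86 × 1.45 × 3.35 = 4.177 m³/s
w_4 = (15.0 − 7.8)/2 = 3.6 m; q_4 = 0.89 × 1.41 × 3.6 = 4.518 m³/s
w_5 = (18.5 − 9.3)/2 = 4.6 m; q_5 = 0.77 × 0.83 × 4.6 = 2.940 m³/s
Stations 1, 6 contribute zero (depth or velocity is 0).
Q = Σ qᵢ = 14.34 m³/s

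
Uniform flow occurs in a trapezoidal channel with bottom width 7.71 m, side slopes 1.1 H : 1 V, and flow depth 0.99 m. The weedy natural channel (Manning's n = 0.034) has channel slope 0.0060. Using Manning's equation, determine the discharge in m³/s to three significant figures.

17.4 m³/s

A = (b + z·y)·y = (7.71 + 1.1×0.99)×0.99 = 8.711 m²
P = b + 2y√(1+z²) = 7.71 + 2×0.99×√(1+1.1²) = 10.65 m
R = A/P = 8.711/10.65 = 0.8177 m
Q = (1/n)·A·R^(2/3)·S^(1/2) = (1/0.034) × 8.711 × 0.8177^(2/3) × 0.0060^(1/2) = 17.35 m³/s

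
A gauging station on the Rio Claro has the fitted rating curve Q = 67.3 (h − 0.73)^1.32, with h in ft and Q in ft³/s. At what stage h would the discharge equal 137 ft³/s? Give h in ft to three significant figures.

2.44 ft

h − h₀ = (Q/C)^(1/b) = (137/67.3)^(1/1.32) = 1.713 ft
h = 0.73 + 1.713 = 2.443 ft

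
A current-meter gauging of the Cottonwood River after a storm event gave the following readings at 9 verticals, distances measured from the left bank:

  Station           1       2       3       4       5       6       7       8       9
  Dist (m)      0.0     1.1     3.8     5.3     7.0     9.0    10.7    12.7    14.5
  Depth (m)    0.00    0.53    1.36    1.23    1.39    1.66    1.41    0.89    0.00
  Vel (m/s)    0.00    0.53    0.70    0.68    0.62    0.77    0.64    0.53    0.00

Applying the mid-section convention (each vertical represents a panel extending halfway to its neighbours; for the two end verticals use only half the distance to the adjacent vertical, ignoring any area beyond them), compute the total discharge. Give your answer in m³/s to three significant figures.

w_2 = (3.8 − 0.0)/2 = 1.9 m; q_2 = 0.53 × 0.53 × 1.9 = 0.5337 m³/s
w_3 = (5.3 − 1.1)/2 = 2.1 m; q_3 = 0.70 × 1.36 × 2.1 = 1.999 m³/s
w_4 = (7.0 − 3.8)/2 = 1.6 m; q_4 = 0.68 × 1.23 × 1.6 = 1.338 m³/s
w_5 = (9.0 − 5.3)/2 = 1.85 m; q_5 = 0.62 × 1.39 × 1.85 = 1.594 m³/s
w_6 = (10.7 − 7.0)/2 = 1.85 m; q_6 = 0.77 × 1.66 × 1.85 = 2.365 m³/s
w_7 = (12.7 − 9.0)/2 = 1.85 m; q_7 = 0.64 × 1.41 × 1.85 = 1.669 m³/s
w_8 = (14.5 − 10.7)/2 = 1.9 m; q_8 = 0.53 × 0.89 × 1.9 = 0.8962 m³/s
Stations 1, 9 contribute zero (depth or velocity is 0).
Q = Σ qᵢ = 10.40 m³/s

10.4 m³/s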